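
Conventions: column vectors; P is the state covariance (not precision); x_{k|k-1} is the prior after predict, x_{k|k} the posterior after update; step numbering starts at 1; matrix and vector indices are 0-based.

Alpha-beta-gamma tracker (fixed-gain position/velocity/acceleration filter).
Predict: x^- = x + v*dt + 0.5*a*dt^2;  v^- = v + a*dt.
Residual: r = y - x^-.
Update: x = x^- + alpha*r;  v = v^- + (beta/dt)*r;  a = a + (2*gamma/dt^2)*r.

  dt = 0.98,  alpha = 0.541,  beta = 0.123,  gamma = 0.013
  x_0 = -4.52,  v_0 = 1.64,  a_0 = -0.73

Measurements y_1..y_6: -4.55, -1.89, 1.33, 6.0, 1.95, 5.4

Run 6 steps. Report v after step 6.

step 1: x_pred=-3.2633  r=-1.2867  x^+=-3.9594  v^+=0.7631  a^+=-0.7648
step 2: x_pred=-3.5788  r=1.6888  x^+=-2.6652  v^+=0.2255  a^+=-0.7191
step 3: x_pred=-2.7895  r=4.1195  x^+=-0.5608  v^+=0.0378  a^+=-0.6076
step 4: x_pred=-0.8155  r=6.8155  x^+=2.8717  v^+=0.2978  a^+=-0.4231
step 5: x_pred=2.9604  r=-1.0104  x^+=2.4138  v^+=-0.2436  a^+=-0.4504
step 6: x_pred=1.9587  r=3.4413  x^+=3.8205  v^+=-0.2531  a^+=-0.3573

v_post = -0.2531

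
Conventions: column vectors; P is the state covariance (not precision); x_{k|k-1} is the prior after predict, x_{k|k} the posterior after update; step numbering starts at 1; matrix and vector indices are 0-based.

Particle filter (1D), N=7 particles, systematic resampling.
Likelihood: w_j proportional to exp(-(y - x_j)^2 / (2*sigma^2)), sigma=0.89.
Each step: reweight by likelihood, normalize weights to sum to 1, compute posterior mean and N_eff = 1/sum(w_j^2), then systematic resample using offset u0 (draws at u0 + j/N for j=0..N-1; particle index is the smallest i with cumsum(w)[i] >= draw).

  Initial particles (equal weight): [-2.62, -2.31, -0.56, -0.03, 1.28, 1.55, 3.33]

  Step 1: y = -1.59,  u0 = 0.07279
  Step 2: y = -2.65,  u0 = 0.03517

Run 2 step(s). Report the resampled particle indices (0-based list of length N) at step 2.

resampled_idx = [0, 0, 1, 1, 2, 3, 3]

step 1: w=[0.2602, 0.3664, 0.2602, 0.1094, 0.0028, 0.0010, 0.0000]  mean=-1.6720  Neff=3.5506  idx=[0, 0, 1, 1, 2, 2, 3]
step 2: w=[0.2500, 0.2500, 0.2325, 0.2325, 0.0159, 0.0159, 0.0033]  mean=-2.4019  Neff=4.2806  idx=[0, 0, 1, 1, 2, 3, 3]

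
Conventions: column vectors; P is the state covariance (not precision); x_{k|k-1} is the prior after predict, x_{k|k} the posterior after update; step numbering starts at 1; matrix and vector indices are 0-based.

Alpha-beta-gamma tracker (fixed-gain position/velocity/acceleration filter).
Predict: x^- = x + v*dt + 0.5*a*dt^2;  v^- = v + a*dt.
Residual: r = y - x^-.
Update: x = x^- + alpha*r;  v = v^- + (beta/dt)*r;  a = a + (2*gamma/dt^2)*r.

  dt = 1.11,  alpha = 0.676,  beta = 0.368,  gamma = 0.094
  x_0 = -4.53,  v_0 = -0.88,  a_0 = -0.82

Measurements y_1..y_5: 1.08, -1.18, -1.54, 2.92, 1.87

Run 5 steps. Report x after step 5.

step 1: x_pred=-6.0120  r=7.0920  x^+=-1.2178  v^+=0.5610  a^+=0.2621
step 2: x_pred=-0.4336  r=-0.7464  x^+=-0.9382  v^+=0.6045  a^+=0.1482
step 3: x_pred=-0.1758  r=-1.3642  x^+=-1.0980  v^+=0.3168  a^+=-0.0599
step 4: x_pred=-0.7833  r=3.7033  x^+=1.7201  v^+=1.4780  a^+=0.5052
step 5: x_pred=3.6720  r=-1.8020  x^+=2.4538  v^+=1.4414  a^+=0.2302

x_post = 2.4538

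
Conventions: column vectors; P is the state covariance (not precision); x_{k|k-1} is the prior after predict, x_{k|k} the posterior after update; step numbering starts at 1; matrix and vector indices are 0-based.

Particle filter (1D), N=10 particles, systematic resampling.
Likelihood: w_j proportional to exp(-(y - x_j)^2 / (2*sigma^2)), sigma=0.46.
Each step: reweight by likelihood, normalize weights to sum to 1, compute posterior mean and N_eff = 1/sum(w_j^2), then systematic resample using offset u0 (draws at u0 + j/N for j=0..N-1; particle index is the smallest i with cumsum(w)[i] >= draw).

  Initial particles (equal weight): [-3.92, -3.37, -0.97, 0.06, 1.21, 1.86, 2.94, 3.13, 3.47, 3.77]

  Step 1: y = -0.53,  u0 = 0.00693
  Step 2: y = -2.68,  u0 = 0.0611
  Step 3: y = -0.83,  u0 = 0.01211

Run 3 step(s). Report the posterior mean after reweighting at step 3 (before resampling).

step 1: w=[0.0000, 0.0000, 0.5898, 0.4094, 0.0007, 0.0000, 0.0000, 0.0000, 0.0000, 0.0000]  mean=-0.5467  Neff=1.9397  idx=[2, 2, 2, 2, 2, 2, 3, 3, 3, 3]
step 2: w=[0.1667, 0.1667, 0.1667, 0.1667, 0.1667, 0.1667, 0.0000, 0.0000, 0.0000, 0.0000]  mean=-0.9700  Neff=6.0002  idx=[0, 0, 1, 2, 2, 3, 3, 4, 5, 5]
step 3: w=[0.1000, 0.1000, 0.1000, 0.1000, 0.1000, 0.1000, 0.1000, 0.1000, 0.1000, 0.1000]  mean=-0.9700  Neff=10.0000  idx=[0, 1, 2, 3, 4, 5, 6, 7, 8, 9]

post_mean = -0.9700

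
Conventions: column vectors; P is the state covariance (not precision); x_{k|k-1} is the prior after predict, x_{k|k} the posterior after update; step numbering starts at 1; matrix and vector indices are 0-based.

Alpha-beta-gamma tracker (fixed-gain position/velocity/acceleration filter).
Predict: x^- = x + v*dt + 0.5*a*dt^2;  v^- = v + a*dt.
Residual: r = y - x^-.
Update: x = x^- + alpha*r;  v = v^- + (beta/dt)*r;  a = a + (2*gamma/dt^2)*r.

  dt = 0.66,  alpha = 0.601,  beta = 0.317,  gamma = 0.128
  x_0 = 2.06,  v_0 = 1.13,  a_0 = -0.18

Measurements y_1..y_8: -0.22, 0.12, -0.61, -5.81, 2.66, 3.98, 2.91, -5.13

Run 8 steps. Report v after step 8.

v_post = 3.6790

step 1: x_pred=2.7666  r=-2.9866  x^+=0.9717  v^+=-0.4233  a^+=-1.9352
step 2: x_pred=0.2708  r=-0.1508  x^+=0.1802  v^+=-1.7729  a^+=-2.0238
step 3: x_pred=-1.4308  r=0.8208  x^+=-0.9375  v^+=-2.7145  a^+=-1.5415
step 4: x_pred=-3.0648  r=-2.7452  x^+=-4.7146  v^+=-5.0504  a^+=-3.1548
step 5: x_pred=-8.7350  r=11.3950  x^+=-1.8866  v^+=-1.6595  a^+=3.5420
step 6: x_pred=-2.2105  r=6.1905  x^+=1.5100  v^+=3.6515  a^+=7.1801
step 7: x_pred=5.4838  r=-2.5738  x^+=3.9369  v^+=7.1541  a^+=5.6674
step 8: x_pred=9.8930  r=-15.0230  x^+=0.8642  v^+=3.6790  a^+=-3.1615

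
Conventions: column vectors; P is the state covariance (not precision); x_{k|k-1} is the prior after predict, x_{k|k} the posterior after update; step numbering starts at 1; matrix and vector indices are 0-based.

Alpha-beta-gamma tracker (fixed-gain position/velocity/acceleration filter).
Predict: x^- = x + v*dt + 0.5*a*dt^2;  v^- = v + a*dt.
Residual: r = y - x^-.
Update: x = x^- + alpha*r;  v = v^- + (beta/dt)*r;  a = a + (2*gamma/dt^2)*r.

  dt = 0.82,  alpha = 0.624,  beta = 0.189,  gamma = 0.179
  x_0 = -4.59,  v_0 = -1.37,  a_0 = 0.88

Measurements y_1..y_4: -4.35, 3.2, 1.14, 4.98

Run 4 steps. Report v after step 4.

step 1: x_pred=-5.4175  r=1.0675  x^+=-4.7514  v^+=-0.4023  a^+=1.4484
step 2: x_pred=-4.5944  r=7.7944  x^+=0.2693  v^+=2.5818  a^+=5.5983
step 3: x_pred=4.2686  r=-3.1286  x^+=2.3163  v^+=6.4513  a^+=3.9326
step 4: x_pred=8.9286  r=-3.9486  x^+=6.4647  v^+=8.7659  a^+=1.8303

v_post = 8.7659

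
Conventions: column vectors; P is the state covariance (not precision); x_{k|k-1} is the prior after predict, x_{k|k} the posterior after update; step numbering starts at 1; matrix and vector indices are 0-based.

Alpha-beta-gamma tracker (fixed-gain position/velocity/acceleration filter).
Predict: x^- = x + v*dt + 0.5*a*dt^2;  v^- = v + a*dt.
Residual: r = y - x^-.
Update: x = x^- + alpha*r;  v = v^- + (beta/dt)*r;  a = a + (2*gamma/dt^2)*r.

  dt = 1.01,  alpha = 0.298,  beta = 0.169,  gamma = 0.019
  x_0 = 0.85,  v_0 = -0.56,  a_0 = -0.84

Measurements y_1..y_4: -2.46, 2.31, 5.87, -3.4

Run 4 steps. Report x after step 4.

x_post = -2.4202

step 1: x_pred=-0.1440  r=-2.3160  x^+=-0.8342  v^+=-1.7959  a^+=-0.9263
step 2: x_pred=-3.1205  r=5.4305  x^+=-1.5022  v^+=-1.8228  a^+=-0.7240
step 3: x_pred=-3.7125  r=9.5825  x^+=-0.8569  v^+=-0.9506  a^+=-0.3670
step 4: x_pred=-2.0042  r=-1.3958  x^+=-2.4202  v^+=-1.5548  a^+=-0.4190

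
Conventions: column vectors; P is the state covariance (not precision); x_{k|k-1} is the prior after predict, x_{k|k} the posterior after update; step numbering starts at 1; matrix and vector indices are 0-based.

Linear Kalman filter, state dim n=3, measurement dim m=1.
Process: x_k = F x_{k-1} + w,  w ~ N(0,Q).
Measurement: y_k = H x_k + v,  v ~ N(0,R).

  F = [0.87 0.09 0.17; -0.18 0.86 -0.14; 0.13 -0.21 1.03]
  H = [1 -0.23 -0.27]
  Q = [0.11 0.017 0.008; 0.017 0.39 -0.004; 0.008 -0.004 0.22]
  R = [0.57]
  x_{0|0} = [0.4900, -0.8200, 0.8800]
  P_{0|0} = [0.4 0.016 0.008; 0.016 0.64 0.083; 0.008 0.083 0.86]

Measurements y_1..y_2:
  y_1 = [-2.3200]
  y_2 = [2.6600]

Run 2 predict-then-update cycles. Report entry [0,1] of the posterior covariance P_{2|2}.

step 1: x^-=[0.5021, -0.9166, 1.1423]  P^-=[0.4502 0.0050 0.2011; 0.0050 0.8686 -0.1762; 0.2011 -0.1762 1.1327]  S=[1.0160]  K=[0.3886; -0.1449; -0.0632]  nu=[-2.7245]  x^+=[-0.5565, -0.5219, 1.3145]  P^+=[0.2968 0.0622 0.2260; 0.0622 0.8473 -0.1855; 0.2260 -0.1855 1.1287]
step 2: x^-=[-0.3077, -0.5327, 1.3912]  P^-=[0.4451 -0.0045 0.4095; -0.0045 1.0852 -0.5332; 0.4095 -0.5332 1.5972]  S=[0.9036]  K=[0.3713; -0.1218; 0.1117]  nu=[3.2208]  x^+=[0.8883, -0.9251, 1.7509]  P^+=[0.3205 0.0364 0.3720; 0.0364 1.0718 -0.5209; 0.3720 -0.5209 1.5859]

P_post[0,1] = 0.0364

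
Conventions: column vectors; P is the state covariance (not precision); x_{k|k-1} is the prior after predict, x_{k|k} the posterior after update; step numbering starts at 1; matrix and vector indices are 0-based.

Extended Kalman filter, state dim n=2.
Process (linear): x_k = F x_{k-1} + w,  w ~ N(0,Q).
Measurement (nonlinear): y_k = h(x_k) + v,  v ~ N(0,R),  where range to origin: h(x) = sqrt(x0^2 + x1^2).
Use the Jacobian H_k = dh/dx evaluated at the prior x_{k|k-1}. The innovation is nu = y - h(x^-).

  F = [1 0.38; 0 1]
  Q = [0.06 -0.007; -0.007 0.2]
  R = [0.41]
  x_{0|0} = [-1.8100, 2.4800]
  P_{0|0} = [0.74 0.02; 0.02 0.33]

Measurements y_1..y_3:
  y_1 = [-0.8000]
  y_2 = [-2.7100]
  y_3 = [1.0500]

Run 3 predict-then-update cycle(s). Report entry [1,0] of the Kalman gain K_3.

step 1: x^-=[-0.8676, 2.4800]  P^-=[0.8629 0.1384; 0.1384 0.5300]  H_jac=[-0.3302 0.9439]  S=[0.8900]  K=[-0.1734; 0.5107]  nu=[-3.4274]  x^+=[-0.2734, 0.7295]  P^+=[0.8361 0.2172; 0.2172 0.2978]
step 2: x^-=[0.0038, 0.7295]  P^-=[1.1042 0.3234; 0.3234 0.4978]  H_jac=[0.0052 1.0000]  S=[0.9112]  K=[0.3611; 0.5482]  nu=[-3.4395]  x^+=[-1.2384, -1.1560]  P^+=[0.9853 0.1430; 0.1430 0.2240]
step 3: x^-=[-1.6777, -1.1560]  P^-=[1.1864 0.2211; 0.2211 0.4240]  H_jac=[-0.8235 -0.5674]  S=[1.5576]  K=[-0.7078; -0.2714]  nu=[-0.9874]  x^+=[-0.9789, -0.8880]  P^+=[0.4062 -0.0780; -0.0780 0.3093]

K[1,0] = -0.2714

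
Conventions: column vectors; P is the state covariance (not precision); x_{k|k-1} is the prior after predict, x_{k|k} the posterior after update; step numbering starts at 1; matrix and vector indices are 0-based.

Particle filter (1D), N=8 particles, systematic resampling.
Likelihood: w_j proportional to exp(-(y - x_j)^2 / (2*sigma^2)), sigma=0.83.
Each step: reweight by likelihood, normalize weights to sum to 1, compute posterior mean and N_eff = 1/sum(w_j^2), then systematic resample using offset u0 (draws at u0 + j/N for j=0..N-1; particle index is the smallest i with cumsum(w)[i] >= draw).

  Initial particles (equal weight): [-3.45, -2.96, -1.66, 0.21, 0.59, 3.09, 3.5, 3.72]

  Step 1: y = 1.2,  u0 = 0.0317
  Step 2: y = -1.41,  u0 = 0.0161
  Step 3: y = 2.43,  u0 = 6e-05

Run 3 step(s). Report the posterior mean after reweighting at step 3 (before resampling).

step 1: w=[0.0000, 0.0000, 0.0019, 0.3602, 0.5599, 0.0549, 0.0158, 0.0073]  mean=0.6548  Neff=2.2393  idx=[3, 3, 3, 4, 4, 4, 4, 4]
step 2: w=[0.2065, 0.2065, 0.2065, 0.0761, 0.0761, 0.0761, 0.0761, 0.0761]  mean=0.3546  Neff=6.3738  idx=[0, 0, 1, 1, 2, 3, 4, 6]
step 3: w=[0.0705, 0.0705, 0.0705, 0.0705, 0.0705, 0.2159, 0.2159, 0.2159]  mean=0.4561  Neff=6.0731  idx=[0, 1, 3, 5, 5, 6, 6, 7]

post_mean = 0.4561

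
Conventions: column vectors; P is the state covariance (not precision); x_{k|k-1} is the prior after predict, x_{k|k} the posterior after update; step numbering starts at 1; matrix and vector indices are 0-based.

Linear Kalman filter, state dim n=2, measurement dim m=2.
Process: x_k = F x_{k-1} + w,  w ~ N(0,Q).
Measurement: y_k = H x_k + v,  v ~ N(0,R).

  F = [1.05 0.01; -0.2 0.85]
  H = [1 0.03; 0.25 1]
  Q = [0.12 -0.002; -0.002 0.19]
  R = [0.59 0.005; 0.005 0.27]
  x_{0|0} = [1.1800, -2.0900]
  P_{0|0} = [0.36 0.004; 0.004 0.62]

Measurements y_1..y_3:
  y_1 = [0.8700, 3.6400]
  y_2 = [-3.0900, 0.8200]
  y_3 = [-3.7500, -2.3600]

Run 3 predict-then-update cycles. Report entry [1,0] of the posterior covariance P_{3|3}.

step 1: x^-=[1.2181, -2.0125]  P^-=[0.5170 -0.0688; -0.0688 0.6510]  S=[1.1035 0.0845; 0.0845 0.9189]  K=[0.4649 0.0231; -0.0981 0.6987]  nu=[-0.2877, 5.3480]  x^+=[1.2077, 1.7526]  P^+=[0.2762 -0.0605; -0.0605 0.2033]
step 2: x^-=[1.2857, 1.2482]  P^-=[0.4233 -0.1122; -0.1122 0.3685]  S=[1.0069 0.0089; 0.0089 0.6089]  K=[0.4172 -0.0165; -0.1054 0.5607]  nu=[-4.4131, -0.7496]  x^+=[-0.5431, 1.2928]  P^+=[0.2480 -0.0644; -0.0644 0.1670]
step 3: x^-=[-0.5573, 1.2075]  P^-=[0.3921 -0.1100; -0.1100 0.3424]  S=[0.9758 0.0025; 0.0025 0.5819]  K=[0.3985 -0.0223; -0.1036 0.5416]  nu=[-3.2289, -3.4282]  x^+=[-1.7677, -0.3149]  P^+=[0.2369 -0.0632; -0.0632 0.1615]

P_post[1,0] = -0.0632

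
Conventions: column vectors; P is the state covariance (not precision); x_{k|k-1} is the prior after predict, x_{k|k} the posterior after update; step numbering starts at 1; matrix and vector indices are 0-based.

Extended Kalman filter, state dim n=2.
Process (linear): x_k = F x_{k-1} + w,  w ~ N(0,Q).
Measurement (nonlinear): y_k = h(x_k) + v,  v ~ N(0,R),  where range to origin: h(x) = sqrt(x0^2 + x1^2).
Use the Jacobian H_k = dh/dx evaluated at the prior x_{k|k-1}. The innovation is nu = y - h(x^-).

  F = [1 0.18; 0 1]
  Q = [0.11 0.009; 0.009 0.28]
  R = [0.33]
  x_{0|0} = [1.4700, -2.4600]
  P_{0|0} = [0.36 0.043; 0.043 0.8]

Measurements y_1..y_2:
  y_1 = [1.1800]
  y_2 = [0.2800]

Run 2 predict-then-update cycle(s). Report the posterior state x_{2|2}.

step 1: x^-=[1.0272, -2.4600]  P^-=[0.5114 0.1960; 0.1960 1.0800]  H_jac=[0.3853 -0.9228]  S=[1.1862]  K=[0.0136; -0.7765]  nu=[-1.4858]  x^+=[1.0069, -1.3062]  P^+=[0.5112 0.2086; 0.2086 0.3648]
step 2: x^-=[0.7718, -1.3062]  P^-=[0.7081 0.2832; 0.2832 0.6448]  H_jac=[0.5087 -0.8609]  S=[0.7431]  K=[0.1566; -0.5532]  nu=[-1.2372]  x^+=[0.5781, -0.6219]  P^+=[0.6899 0.3476; 0.3476 0.4174]

x_post = [0.5781, -0.6219]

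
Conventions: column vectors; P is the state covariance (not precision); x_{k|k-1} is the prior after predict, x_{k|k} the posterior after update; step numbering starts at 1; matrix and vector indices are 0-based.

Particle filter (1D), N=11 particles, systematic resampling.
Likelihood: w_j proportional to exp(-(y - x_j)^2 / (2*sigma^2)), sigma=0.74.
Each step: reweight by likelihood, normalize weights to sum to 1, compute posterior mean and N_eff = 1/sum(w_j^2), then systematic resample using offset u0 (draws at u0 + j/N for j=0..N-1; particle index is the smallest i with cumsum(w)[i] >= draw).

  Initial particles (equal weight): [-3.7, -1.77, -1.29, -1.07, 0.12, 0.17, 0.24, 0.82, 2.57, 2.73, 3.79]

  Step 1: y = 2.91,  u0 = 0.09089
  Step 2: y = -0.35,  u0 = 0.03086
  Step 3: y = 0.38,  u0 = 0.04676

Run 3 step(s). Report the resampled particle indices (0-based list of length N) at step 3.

resampled_idx = [0, 1, 2, 3, 3, 4, 5, 6, 7, 8, 10]

step 1: w=[0.0000, 0.0000, 0.0000, 0.0000, 0.0003, 0.0004, 0.0006, 0.0078, 0.3772, 0.4070, 0.2067]  mean=2.8703  Neff=2.8518  idx=[8, 8, 8, 8, 9, 9, 9, 9, 10, 10, 10]
step 2: w=[0.1765, 0.1765, 0.1765, 0.1765, 0.0735, 0.0735, 0.0735, 0.0735, 0.0001, 0.0001, 0.0001]  mean=2.6173  Neff=6.8409  idx=[0, 0, 1, 1, 2, 2, 3, 3, 4, 5, 7]
step 3: w=[0.1048, 0.1048, 0.1048, 0.1048, 0.1048, 0.1048, 0.1048, 0.1048, 0.0540, 0.0540, 0.0540]  mean=2.5959  Neff=10.3587  idx=[0, 1, 2, 3, 3, 4, 5, 6, 7, 8, 10]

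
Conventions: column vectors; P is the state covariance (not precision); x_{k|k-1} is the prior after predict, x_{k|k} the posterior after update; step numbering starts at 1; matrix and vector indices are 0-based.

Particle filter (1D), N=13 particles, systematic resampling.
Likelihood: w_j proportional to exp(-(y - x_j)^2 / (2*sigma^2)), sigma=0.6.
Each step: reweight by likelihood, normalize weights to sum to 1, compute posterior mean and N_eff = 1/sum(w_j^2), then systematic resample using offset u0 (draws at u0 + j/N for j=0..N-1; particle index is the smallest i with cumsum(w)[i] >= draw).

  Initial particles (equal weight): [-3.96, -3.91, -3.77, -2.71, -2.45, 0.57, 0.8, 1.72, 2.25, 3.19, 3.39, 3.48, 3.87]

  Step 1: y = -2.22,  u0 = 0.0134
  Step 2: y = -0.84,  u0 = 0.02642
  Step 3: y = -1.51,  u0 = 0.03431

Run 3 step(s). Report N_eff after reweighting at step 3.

step 1: w=[0.0087, 0.0110, 0.0207, 0.4177, 0.5418, 0.0000, 0.0000, 0.0000, 0.0000, 0.0000, 0.0000, 0.0000, 0.0000]  mean=-2.6152  Neff=2.1338  idx=[1, 3, 3, 3, 3, 3, 4, 4, 4, 4, 4, 4, 4]
step 2: w=[0.0000, 0.0338, 0.0338, 0.0338, 0.0338, 0.0338, 0.1187, 0.1187, 0.1187, 0.1187, 0.1187, 0.1187, 0.1187]  mean=-2.4939  Neff=9.5811  idx=[1, 4, 6, 6, 7, 8, 8, 9, 9, 10, 11, 11, 12]
step 3: w=[0.0387, 0.0387, 0.0839, 0.0839, 0.0839, 0.0839, 0.0839, 0.0839, 0.0839, 0.0839, 0.0839, 0.0839, 0.0839]  mean=-2.4701  Neff=12.4422  idx=[0, 2, 3, 4, 5, 6, 6, 7, 8, 9, 10, 11, 12]

N_eff = 12.4422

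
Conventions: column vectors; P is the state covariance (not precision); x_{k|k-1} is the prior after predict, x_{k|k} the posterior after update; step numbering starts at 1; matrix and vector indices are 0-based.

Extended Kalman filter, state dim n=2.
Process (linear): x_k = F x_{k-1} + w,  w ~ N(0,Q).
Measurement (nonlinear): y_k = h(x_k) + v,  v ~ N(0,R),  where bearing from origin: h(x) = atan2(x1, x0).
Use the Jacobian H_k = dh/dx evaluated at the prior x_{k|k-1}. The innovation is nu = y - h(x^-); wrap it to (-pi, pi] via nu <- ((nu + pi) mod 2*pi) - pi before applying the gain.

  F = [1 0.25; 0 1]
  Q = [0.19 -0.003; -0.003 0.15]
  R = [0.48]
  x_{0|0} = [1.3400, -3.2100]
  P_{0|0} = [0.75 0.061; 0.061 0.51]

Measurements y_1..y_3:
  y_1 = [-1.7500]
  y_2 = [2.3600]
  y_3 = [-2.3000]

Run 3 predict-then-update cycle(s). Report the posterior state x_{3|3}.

x_post = [-2.6205, -3.4658]

step 1: x^-=[0.5375, -3.2100]  P^-=[1.0024 0.1855; 0.1855 0.6600]  H_jac=[0.3030 0.0507]  S=[0.5794]  K=[0.5404; 0.1548]  nu=[-0.3451]  x^+=[0.3510, -3.2634]  P^+=[0.8331 0.1370; 0.1370 0.6461]
step 2: x^-=[-0.4649, -3.2634]  P^-=[1.1320 0.2955; 0.2955 0.7961]  H_jac=[0.3003 -0.0428]  S=[0.5760]  K=[0.5683; 0.0950]  nu=[-2.2109]  x^+=[-1.7214, -3.4734]  P^+=[0.9460 0.2645; 0.2645 0.7909]
step 3: x^-=[-2.5897, -3.4734]  P^-=[1.3176 0.4592; 0.4592 0.9409]  H_jac=[0.1850 -0.1380]  S=[0.5196]  K=[0.3473; -0.0863]  nu=[-0.0885]  x^+=[-2.6205, -3.4658]  P^+=[1.2550 0.4748; 0.4748 0.9370]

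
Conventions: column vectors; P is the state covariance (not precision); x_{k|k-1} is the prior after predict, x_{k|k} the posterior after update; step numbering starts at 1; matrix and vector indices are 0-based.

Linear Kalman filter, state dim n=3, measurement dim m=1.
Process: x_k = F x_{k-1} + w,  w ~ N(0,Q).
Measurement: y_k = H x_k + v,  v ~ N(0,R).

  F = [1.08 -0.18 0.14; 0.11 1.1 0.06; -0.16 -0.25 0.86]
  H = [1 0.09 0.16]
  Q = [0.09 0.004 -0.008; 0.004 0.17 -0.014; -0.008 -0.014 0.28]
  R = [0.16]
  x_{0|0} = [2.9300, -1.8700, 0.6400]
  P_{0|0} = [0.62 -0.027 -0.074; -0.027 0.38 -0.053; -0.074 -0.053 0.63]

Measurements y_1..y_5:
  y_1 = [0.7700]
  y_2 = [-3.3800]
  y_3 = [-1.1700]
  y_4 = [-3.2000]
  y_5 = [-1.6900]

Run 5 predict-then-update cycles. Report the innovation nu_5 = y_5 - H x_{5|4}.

step 1: x^-=[3.5906, -1.6963, 0.5491]  P^-=[0.8286 -0.0374 -0.0727; -0.0374 0.6251 -0.1470; -0.0727 -0.1470 0.8266]  S=[0.9806]  K=[0.8297; -0.0047; 0.0472]  nu=[-2.7558]  x^+=[1.3041, -1.6833, 0.4189]  P^+=[0.1535 -0.0335 -0.1111; -0.0335 0.6250 -0.1468; -0.1111 -0.1468 0.8244]
step 2: x^-=[1.7701, -1.6830, 0.5724]  P^-=[0.2923 -0.1637 0.0281; -0.1637 0.9022 -0.2854; 0.0281 -0.2854 1.0237]  S=[0.4572]  K=[0.6171; -0.2803; 0.3635]  nu=[-5.0902]  x^+=[-1.3709, -0.2562, -1.2780]  P^+=[0.1183 -0.0846 -0.0745; -0.0846 0.8662 -0.2388; -0.0745 -0.2388 0.9633]
step 3: x^-=[-1.6134, -0.5093, -0.8157]  P^-=[0.2973 -0.2844 0.1248; -0.2844 1.1701 -0.4160; 0.1248 -0.4160 1.1660]  S=[0.4734]  K=[0.6161; -0.5189; 0.5786]  nu=[0.6198]  x^+=[-1.2316, -0.8309, -0.4571]  P^+=[0.1176 -0.1330 -0.0440; -0.1330 1.0426 -0.2739; -0.0440 -0.2739 1.0076]
step 4: x^-=[-1.2445, -1.0769, 0.0116]  P^-=[0.3329 -0.3782 0.1841; -0.3782 1.3677 -0.4825; 0.1841 -0.4825 1.2126]  S=[0.5120]  K=[0.6413; -0.6490; 0.6537]  nu=[-1.8604]  x^+=[-2.4376, 0.1305, -1.2046]  P^+=[0.1224 -0.1651 -0.0305; -0.1651 1.1521 -0.2652; -0.0305 -0.2652 0.9938]
step 5: x^-=[-2.8248, -0.1968, -0.6786]  P^-=[0.3578 -0.4345 0.2048; -0.4345 1.4937 -0.4976; 0.2048 -0.4976 1.1994]  S=[0.5336]  K=[0.6587; -0.7115; 0.6595]  nu=[1.2611]  x^+=[-1.9941, -1.0941, 0.1531]  P^+=[0.1263 -0.1844 -0.0270; -0.1844 1.2235 -0.2472; -0.0270 -0.2472 0.9673]

innov = [1.2611]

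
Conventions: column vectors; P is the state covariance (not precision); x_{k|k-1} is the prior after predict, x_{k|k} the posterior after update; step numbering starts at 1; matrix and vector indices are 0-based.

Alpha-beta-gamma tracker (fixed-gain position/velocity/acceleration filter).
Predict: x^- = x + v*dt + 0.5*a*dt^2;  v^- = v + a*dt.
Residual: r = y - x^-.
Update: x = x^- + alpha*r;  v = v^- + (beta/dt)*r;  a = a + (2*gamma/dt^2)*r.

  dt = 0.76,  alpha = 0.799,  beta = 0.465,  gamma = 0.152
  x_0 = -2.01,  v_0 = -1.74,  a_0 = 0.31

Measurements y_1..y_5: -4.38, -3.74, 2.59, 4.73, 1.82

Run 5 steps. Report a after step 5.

a_post = -0.8376

step 1: x_pred=-3.2429  r=-1.1371  x^+=-4.1514  v^+=-2.2001  a^+=-0.2885
step 2: x_pred=-5.9069  r=2.1669  x^+=-4.1755  v^+=-1.0936  a^+=0.8520
step 3: x_pred=-4.7606  r=7.3506  x^+=1.1125  v^+=4.0513  a^+=4.7207
step 4: x_pred=5.5549  r=-0.8249  x^+=4.8958  v^+=7.1344  a^+=4.2866
step 5: x_pred=11.5559  r=-9.7359  x^+=3.7769  v^+=4.4354  a^+=-0.8376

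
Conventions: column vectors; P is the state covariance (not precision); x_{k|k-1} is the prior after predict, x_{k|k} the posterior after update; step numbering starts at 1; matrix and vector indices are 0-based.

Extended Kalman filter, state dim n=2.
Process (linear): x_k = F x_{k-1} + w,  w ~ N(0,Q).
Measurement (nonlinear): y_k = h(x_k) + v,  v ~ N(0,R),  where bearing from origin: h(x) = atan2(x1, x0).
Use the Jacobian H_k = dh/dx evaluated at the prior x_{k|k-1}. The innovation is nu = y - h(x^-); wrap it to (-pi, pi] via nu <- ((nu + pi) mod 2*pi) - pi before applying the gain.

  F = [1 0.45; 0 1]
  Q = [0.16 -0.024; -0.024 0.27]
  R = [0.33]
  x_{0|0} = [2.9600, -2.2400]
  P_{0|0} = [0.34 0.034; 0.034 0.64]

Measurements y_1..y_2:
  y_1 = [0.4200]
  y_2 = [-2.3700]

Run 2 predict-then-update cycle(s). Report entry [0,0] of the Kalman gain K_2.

step 1: x^-=[1.9520, -2.2400]  P^-=[0.6602 0.2980; 0.2980 0.9100]  H_jac=[0.2537 0.2211]  S=[0.4504]  K=[0.5182; 0.6146]  nu=[1.2740]  x^+=[2.6122, -1.4570]  P^+=[0.5392 0.1545; 0.1545 0.7399]
step 2: x^-=[1.9565, -1.4570]  P^-=[0.9882 0.4635; 0.4635 1.0099]  H_jac=[0.2448 0.3288]  S=[0.5730]  K=[0.6882; 0.7775]  nu=[-1.7299]  x^+=[0.7661, -2.8020]  P^+=[0.7168 0.1569; 0.1569 0.6635]

K[0,0] = 0.6882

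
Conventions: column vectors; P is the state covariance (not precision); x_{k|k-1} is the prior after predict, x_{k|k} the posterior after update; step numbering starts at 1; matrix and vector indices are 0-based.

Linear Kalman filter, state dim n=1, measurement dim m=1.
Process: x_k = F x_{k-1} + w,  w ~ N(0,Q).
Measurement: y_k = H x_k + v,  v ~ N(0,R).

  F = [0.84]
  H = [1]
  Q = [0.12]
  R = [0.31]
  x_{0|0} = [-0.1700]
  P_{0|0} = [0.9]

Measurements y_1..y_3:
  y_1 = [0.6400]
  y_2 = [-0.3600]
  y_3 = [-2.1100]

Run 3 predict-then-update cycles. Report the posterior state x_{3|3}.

x_post = [-0.8755]

step 1: x^-=[-0.1428]  P^-=[0.7550]  S=[1.0650]  K=[0.7089]  nu=[0.7828]  x^+=[0.4122]  P^+=[0.2198]
step 2: x^-=[0.3462]  P^-=[0.2751]  S=[0.5851]  K=[0.4701]  nu=[-0.7062]  x^+=[0.0142]  P^+=[0.1457]
step 3: x^-=[0.0119]  P^-=[0.2228]  S=[0.5328]  K=[0.4182]  nu=[-2.1219]  x^+=[-0.8755]  P^+=[0.1296]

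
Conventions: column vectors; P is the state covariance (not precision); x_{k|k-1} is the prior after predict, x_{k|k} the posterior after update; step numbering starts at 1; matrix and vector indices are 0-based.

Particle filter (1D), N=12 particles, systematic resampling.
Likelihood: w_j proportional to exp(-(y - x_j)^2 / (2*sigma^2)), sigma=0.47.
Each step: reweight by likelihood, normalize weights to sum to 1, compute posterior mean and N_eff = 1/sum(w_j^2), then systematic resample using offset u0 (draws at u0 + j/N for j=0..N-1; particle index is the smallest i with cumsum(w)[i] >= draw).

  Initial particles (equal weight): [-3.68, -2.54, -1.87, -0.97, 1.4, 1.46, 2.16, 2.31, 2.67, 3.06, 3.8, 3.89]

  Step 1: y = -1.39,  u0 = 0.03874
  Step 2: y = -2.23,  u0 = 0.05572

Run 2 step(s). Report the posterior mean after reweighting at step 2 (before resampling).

step 1: w=[0.0000, 0.0381, 0.4516, 0.5103, 0.0000, 0.0000, 0.0000, 0.0000, 0.0000, 0.0000, 0.0000, 0.0000]  mean=-1.4363  Neff=2.1470  idx=[2, 2, 2, 2, 2, 2, 3, 3, 3, 3, 3, 3]
step 2: w=[0.1607, 0.1607, 0.1607, 0.1607, 0.1607, 0.1607, 0.0059, 0.0059, 0.0059, 0.0059, 0.0059, 0.0059]  mean=-1.8380  Neff=6.4419  idx=[0, 0, 1, 1, 2, 2, 3, 3, 4, 5, 5, 7]

post_mean = -1.8380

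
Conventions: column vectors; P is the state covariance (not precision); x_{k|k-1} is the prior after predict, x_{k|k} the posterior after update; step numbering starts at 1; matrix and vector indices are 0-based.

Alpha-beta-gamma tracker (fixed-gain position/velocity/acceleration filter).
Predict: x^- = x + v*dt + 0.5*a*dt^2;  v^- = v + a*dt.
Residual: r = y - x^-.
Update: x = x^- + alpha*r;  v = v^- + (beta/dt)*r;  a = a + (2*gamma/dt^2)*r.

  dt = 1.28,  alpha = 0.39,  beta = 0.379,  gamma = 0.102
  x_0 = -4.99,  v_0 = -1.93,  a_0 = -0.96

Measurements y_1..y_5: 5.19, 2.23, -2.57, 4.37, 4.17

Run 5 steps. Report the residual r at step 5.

resid = -3.7065

step 1: x_pred=-8.2468  r=13.4368  x^+=-3.0065  v^+=0.8198  a^+=0.7130
step 2: x_pred=-1.3730  r=3.6030  x^+=0.0321  v^+=2.7993  a^+=1.1617
step 3: x_pred=4.5669  r=-7.1369  x^+=1.7835  v^+=2.1730  a^+=0.2730
step 4: x_pred=4.7887  r=-0.4187  x^+=4.6254  v^+=2.3986  a^+=0.2209
step 5: x_pred=7.8765  r=-3.7065  x^+=6.4310  v^+=1.5839  a^+=-0.2406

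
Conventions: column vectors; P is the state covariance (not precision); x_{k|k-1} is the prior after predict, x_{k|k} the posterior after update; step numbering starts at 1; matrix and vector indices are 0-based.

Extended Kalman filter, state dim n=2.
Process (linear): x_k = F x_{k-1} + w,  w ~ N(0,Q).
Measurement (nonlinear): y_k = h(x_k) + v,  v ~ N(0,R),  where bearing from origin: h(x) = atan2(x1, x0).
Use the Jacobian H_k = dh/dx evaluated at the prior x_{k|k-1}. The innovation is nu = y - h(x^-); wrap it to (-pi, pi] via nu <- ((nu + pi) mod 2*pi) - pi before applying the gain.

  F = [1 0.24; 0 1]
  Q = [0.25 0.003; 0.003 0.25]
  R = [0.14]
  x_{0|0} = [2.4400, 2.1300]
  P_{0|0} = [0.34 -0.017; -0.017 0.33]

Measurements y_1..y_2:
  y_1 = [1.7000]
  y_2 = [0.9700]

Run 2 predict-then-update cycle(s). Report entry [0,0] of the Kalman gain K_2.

K[0,0] = -0.5804

step 1: x^-=[2.9512, 2.1300]  P^-=[0.6008 0.0652; 0.0652 0.5800]  H_jac=[-0.1608 0.2228]  S=[0.1797]  K=[-0.4569; 0.6609]  nu=[1.0748]  x^+=[2.4601, 2.8404]  P^+=[0.5633 0.1195; 0.1195 0.5015]
step 2: x^-=[3.1418, 2.8404]  P^-=[0.8996 0.2428; 0.2428 0.7515]  H_jac=[-0.1583 0.1751]  S=[0.1721]  K=[-0.5804; 0.5413]  nu=[0.2349]  x^+=[3.0054, 2.9675]  P^+=[0.8416 0.2969; 0.2969 0.7011]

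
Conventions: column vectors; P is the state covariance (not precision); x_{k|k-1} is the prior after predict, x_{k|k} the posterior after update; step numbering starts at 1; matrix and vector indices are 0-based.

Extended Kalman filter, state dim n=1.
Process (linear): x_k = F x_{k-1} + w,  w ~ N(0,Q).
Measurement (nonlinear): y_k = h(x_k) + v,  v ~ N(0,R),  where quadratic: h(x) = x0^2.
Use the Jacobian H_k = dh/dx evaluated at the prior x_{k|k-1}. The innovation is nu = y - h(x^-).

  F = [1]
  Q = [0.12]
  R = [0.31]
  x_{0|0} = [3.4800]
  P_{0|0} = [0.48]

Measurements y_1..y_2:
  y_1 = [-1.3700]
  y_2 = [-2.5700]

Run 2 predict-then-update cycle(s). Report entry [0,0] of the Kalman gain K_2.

step 1: x^-=[3.4800]  P^-=[0.6000]  H_jac=[6.9600]  S=[29.3750]  K=[0.1422]  nu=[-13.4804]  x^+=[1.5636]  P^+=[0.0063]
step 2: x^-=[1.5636]  P^-=[0.1263]  H_jac=[3.1272]  S=[1.5454]  K=[0.2556]  nu=[-5.0148]  x^+=[0.2816]  P^+=[0.0253]

K[0,0] = 0.2556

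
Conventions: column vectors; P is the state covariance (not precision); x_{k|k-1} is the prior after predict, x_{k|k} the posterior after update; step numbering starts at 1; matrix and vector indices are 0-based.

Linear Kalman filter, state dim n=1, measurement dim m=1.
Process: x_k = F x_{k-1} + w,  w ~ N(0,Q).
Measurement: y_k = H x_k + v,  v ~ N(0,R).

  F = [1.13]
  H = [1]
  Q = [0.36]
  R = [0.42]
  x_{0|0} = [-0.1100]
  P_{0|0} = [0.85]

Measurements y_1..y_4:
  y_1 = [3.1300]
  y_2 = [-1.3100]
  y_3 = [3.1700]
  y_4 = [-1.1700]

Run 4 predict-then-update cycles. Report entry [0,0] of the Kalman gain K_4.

step 1: x^-=[-0.1243]  P^-=[1.4454]  S=[1.8654]  K=[0.7748]  nu=[3.2543]  x^+=[2.3973]  P^+=[0.3254]
step 2: x^-=[2.7089]  P^-=[0.7755]  S=[1.1955]  K=[0.6487]  nu=[-4.0189]  x^+=[0.1019]  P^+=[0.2725]
step 3: x^-=[0.1151]  P^-=[0.7079]  S=[1.1279]  K=[0.6276]  nu=[3.0549]  x^+=[2.0324]  P^+=[0.2636]
step 4: x^-=[2.2966]  P^-=[0.6966]  S=[1.1166]  K=[0.6239]  nu=[-3.4666]  x^+=[0.1340]  P^+=[0.2620]

K[0,0] = 0.6239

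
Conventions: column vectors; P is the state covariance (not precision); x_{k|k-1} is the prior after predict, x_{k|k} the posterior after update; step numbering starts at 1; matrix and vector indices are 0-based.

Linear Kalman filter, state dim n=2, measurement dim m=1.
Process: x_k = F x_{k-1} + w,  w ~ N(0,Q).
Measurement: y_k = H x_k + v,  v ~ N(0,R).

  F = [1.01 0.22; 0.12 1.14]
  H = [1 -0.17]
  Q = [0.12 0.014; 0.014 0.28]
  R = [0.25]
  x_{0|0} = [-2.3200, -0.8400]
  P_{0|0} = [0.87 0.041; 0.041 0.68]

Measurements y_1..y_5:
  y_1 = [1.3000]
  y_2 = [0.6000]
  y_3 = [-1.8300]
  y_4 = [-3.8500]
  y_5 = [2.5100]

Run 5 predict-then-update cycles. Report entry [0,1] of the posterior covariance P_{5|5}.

step 1: x^-=[-2.5280, -1.2360]  P^-=[1.0586 0.3383; 0.3383 1.1875]  S=[1.2279]  K=[0.8153; 0.1111]  nu=[3.6179]  x^+=[0.4216, -0.8341]  P^+=[0.2424 0.2271; 0.2271 1.1723]
step 2: x^-=[0.2423, -0.9003]  P^-=[0.5249 0.6048; 0.6048 1.8692]  S=[0.6233]  K=[0.6772; 0.4606]  nu=[0.2046]  x^+=[0.3809, -0.8060]  P^+=[0.2391 0.4104; 0.4104 1.7369]
step 3: x^-=[0.2074, -0.8732]  P^-=[0.6303 0.9620; 0.9620 2.6531]  S=[0.6299]  K=[0.7410; 0.8112]  nu=[-2.1858]  x^+=[-1.4124, -2.6462]  P^+=[0.2844 0.5833; 0.5833 2.2386]
step 4: x^-=[-2.0087, -3.1862]  P^-=[0.7777 1.2970; 1.2970 3.3530]  S=[0.6837]  K=[0.8151; 1.0634]  nu=[-2.3830]  x^+=[-3.9510, -5.7201]  P^+=[0.3235 0.7044; 0.7044 2.5799]
step 5: x^-=[-5.2490, -6.9951]  P^-=[0.8879 1.5299; 1.5299 3.8303]  S=[0.7285]  K=[0.8619; 1.2064]  nu=[6.5698]  x^+=[0.4135, 0.9305]  P^+=[0.3468 0.7725; 0.7725 2.7701]

P_post[0,1] = 0.7725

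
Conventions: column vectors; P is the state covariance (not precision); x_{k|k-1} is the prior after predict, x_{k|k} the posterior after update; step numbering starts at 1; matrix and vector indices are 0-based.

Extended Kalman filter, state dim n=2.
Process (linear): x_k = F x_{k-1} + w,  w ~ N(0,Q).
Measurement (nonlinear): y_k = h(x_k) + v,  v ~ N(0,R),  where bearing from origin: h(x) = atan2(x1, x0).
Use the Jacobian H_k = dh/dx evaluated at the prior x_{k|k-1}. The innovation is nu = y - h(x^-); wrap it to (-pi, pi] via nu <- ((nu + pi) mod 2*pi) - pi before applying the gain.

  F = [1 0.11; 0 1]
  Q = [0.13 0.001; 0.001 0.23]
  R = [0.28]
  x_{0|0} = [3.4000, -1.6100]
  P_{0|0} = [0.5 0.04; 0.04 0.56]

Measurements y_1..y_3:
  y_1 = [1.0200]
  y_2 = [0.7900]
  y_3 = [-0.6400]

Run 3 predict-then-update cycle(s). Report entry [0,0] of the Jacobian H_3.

H_jac[0,0] = 0.0014

step 1: x^-=[3.2229, -1.6100]  P^-=[0.6456 0.1026; 0.1026 0.7900]  H_jac=[0.1240 0.2483]  S=[0.3450]  K=[0.3060; 0.6056]  nu=[1.4833]  x^+=[3.6768, -0.7118]  P^+=[0.6133 0.0387; 0.0387 0.6635]
step 2: x^-=[3.5985, -0.7118]  P^-=[0.7598 0.1127; 0.1127 0.8935]  H_jac=[0.0529 0.2674]  S=[0.3492]  K=[0.2014; 0.7013]  nu=[0.9853]  x^+=[3.7969, -0.0208]  P^+=[0.7457 0.0633; 0.0633 0.7217]
step 3: x^-=[3.7946, -0.0208]  P^-=[0.8983 0.1437; 0.1437 0.9517]  H_jac=[0.0014 0.2635]  S=[0.3462]  K=[0.1132; 0.7250]  nu=[-0.6345]  x^+=[3.7228, -0.4809]  P^+=[0.8939 0.1153; 0.1153 0.7697]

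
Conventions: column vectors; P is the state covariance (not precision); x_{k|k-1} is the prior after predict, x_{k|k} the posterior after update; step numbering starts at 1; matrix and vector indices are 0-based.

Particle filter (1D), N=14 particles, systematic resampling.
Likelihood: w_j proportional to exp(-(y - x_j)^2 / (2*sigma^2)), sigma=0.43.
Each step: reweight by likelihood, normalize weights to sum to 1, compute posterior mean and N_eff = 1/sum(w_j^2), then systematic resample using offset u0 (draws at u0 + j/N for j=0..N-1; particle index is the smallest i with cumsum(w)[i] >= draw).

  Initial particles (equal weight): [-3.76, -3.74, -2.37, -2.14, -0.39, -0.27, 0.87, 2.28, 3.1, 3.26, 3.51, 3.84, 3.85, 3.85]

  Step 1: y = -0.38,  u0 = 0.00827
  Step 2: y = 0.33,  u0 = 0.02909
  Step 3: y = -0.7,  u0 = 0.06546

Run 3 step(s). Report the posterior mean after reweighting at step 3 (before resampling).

post_mean = -0.3286

step 1: w=[0.0000, 0.0000, 0.0000, 0.0001, 0.5043, 0.4882, 0.0074, 0.0000, 0.0000, 0.0000, 0.0000, 0.0000, 0.0000, 0.0000]  mean=-0.3223  Neff=2.0296  idx=[4, 4, 4, 4, 4, 4, 4, 5, 5, 5, 5, 5, 5, 5]
step 2: w=[0.0564, 0.0564, 0.0564, 0.0564, 0.0564, 0.0564, 0.0564, 0.0865, 0.0865, 0.0865, 0.0865, 0.0865, 0.0865, 0.0865]  mean=-0.3173  Neff=13.4035  idx=[0, 1, 3, 4, 5, 6, 7, 8, 9, 10, 11, 11, 12, 13]
step 3: w=[0.0814, 0.0814, 0.0814, 0.0814, 0.0814, 0.0814, 0.0640, 0.0640, 0.0640, 0.0640, 0.0640, 0.0640, 0.0640, 0.0640]  mean=-0.3286  Neff=13.8002  idx=[0, 1, 2, 3, 4, 5, 6, 7, 8, 9, 10, 11, 12, 13]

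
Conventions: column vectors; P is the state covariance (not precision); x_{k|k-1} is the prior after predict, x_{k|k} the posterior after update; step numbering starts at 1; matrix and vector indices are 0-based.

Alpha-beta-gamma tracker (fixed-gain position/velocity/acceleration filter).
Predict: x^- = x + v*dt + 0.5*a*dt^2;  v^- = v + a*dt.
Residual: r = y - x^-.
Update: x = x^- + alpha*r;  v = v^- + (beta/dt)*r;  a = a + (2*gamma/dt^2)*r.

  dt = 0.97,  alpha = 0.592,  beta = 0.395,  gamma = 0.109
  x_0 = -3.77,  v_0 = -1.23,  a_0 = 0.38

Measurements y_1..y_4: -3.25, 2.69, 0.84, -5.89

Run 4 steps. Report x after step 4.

step 1: x_pred=-4.7843  r=1.5343  x^+=-3.8760  v^+=-0.2366  a^+=0.7355
step 2: x_pred=-3.7595  r=6.4495  x^+=0.0586  v^+=3.1032  a^+=2.2298
step 3: x_pred=4.1177  r=-3.2777  x^+=2.1773  v^+=3.9313  a^+=1.4704
step 4: x_pred=6.6824  r=-12.5724  x^+=-0.7604  v^+=0.2379  a^+=-1.4426

x_post = -0.7604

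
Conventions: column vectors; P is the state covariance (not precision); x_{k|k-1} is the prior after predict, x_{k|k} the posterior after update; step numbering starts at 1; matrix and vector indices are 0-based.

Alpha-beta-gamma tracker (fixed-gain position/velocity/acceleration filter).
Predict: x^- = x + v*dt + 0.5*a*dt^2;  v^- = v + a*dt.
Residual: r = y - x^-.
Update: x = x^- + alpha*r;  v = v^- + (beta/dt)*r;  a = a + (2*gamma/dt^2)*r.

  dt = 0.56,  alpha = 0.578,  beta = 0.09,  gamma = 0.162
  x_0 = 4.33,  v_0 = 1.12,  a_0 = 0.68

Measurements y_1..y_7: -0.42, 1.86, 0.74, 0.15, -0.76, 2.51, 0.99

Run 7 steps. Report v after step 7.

step 1: x_pred=5.0638  r=-5.4838  x^+=1.8942  v^+=0.6195  a^+=-4.9857
step 2: x_pred=1.4593  r=0.4007  x^+=1.6909  v^+=-2.1081  a^+=-4.5717
step 3: x_pred=-0.2065  r=0.9465  x^+=0.3406  v^+=-4.5162  a^+=-3.5939
step 4: x_pred=-2.7520  r=2.9020  x^+=-1.0746  v^+=-6.0623  a^+=-0.5956
step 5: x_pred=-4.5629  r=3.8029  x^+=-2.3648  v^+=-5.7847  a^+=3.3334
step 6: x_pred=-5.0816  r=7.5916  x^+=-0.6937  v^+=-2.6979  a^+=11.1768
step 7: x_pred=-0.4520  r=1.4420  x^+=0.3815  v^+=3.7928  a^+=12.6666

v_post = 3.7928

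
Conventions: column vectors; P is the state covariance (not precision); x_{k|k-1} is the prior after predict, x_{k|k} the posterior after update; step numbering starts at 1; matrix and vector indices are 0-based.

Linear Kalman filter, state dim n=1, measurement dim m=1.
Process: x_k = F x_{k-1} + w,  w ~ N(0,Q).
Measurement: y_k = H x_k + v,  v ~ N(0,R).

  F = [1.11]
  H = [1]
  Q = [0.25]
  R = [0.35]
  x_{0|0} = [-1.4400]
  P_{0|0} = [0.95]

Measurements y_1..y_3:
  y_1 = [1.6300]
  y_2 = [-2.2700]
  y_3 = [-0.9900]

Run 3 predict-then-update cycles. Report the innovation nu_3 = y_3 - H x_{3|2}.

step 1: x^-=[-1.5984]  P^-=[1.4205]  S=[1.7705]  K=[0.8023]  nu=[3.2284]  x^+=[0.9918]  P^+=[0.2808]
step 2: x^-=[1.1009]  P^-=[0.5960]  S=[0.9460]  K=[0.6300]  nu=[-3.3709]  x^+=[-1.0228]  P^+=[0.2205]
step 3: x^-=[-1.1353]  P^-=[0.5217]  S=[0.8717]  K=[0.5985]  nu=[0.1453]  x^+=[-1.0484]  P^+=[0.2095]

innov = [0.1453]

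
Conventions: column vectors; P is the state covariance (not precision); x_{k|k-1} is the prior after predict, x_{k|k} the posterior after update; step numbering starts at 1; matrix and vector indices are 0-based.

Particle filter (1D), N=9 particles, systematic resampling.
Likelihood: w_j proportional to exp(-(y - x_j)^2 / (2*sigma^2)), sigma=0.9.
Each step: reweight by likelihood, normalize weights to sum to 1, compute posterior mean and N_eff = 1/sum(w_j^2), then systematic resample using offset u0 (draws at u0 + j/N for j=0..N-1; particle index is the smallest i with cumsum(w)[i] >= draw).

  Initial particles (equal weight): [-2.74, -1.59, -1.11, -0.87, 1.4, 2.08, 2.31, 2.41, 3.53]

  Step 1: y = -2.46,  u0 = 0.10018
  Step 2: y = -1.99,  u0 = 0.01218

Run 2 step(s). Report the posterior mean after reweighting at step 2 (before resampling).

step 1: w=[0.4506, 0.2964, 0.1536, 0.0993, 0.0000, 0.0000, 0.0000, 0.0000, 0.0000]  mean=-1.9628  Neff=3.0827  idx=[0, 0, 0, 0, 1, 1, 2, 2, 3]
step 2: w=[0.1115, 0.1115, 0.1115, 0.1115, 0.1429, 0.1429, 0.0978, 0.0978, 0.0727]  mean=-1.9565  Neff=8.6986  idx=[0, 1, 2, 3, 4, 4, 5, 6, 7]

post_mean = -1.9565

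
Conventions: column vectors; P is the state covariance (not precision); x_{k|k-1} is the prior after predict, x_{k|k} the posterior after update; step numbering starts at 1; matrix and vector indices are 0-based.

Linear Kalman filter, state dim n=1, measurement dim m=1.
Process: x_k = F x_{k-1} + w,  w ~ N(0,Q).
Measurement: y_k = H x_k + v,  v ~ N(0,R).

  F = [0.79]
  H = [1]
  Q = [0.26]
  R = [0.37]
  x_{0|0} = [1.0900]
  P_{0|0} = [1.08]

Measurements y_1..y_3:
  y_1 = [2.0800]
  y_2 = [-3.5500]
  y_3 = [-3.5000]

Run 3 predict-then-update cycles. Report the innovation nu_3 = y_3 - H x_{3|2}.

innov = [-2.5035]

step 1: x^-=[0.8611]  P^-=[0.9340]  S=[1.3040]  K=[0.7163]  nu=[1.2189]  x^+=[1.7342]  P^+=[0.2650]
step 2: x^-=[1.3700]  P^-=[0.4254]  S=[0.7954]  K=[0.5348]  nu=[-4.9200]  x^+=[-1.2613]  P^+=[0.1979]
step 3: x^-=[-0.9965]  P^-=[0.3835]  S=[0.7535]  K=[0.5090]  nu=[-2.5035]  x^+=[-2.2707]  P^+=[0.1883]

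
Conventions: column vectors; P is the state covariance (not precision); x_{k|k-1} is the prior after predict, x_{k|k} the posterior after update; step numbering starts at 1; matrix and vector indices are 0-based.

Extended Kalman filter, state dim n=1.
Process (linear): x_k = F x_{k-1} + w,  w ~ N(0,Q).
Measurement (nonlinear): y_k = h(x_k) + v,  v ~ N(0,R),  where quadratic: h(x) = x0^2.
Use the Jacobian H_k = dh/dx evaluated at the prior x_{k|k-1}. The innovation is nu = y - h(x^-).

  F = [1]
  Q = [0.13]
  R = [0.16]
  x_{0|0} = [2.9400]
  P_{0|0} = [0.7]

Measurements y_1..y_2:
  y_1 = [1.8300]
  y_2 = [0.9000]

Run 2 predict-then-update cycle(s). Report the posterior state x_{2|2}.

x_post = [1.2002]

step 1: x^-=[2.9400]  P^-=[0.8300]  H_jac=[5.8800]  S=[28.8568]  K=[0.1691]  nu=[-6.8136]  x^+=[1.7876]  P^+=[0.0046]
step 2: x^-=[1.7876]  P^-=[0.1346]  H_jac=[3.5753]  S=[1.8806]  K=[0.2559]  nu=[-2.2957]  x^+=[1.2002]  P^+=[0.0115]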